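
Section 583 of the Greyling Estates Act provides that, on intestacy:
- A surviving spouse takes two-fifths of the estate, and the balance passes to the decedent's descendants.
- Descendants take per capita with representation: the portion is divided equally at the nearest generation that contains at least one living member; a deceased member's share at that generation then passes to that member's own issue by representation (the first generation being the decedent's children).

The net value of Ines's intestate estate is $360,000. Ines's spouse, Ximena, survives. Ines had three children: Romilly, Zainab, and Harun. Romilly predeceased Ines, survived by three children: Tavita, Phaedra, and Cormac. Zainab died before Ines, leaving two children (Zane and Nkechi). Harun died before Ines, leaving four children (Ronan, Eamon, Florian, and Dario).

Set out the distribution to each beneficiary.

Ximena: $144,000; Tavita: $24,000; Phaedra: $24,000; Cormac: $24,000; Zane: $24,000; Nkechi: $24,000; Ronan: $24,000; Eamon: $24,000; Florian: $24,000; Dario: $24,000

Ximena takes two-fifths of $360,000 = $144,000. The remaining $216,000 passes to the descendants.
No child survives, so the initial division is made at the grandchildren's generation.
The descendants' portion ($216,000) is divided into 9 shares of $24,000: Tavita, Phaedra, Cormac, Zane, Nkechi, Ronan, Eamon, Florian, and Dario each take $24,000.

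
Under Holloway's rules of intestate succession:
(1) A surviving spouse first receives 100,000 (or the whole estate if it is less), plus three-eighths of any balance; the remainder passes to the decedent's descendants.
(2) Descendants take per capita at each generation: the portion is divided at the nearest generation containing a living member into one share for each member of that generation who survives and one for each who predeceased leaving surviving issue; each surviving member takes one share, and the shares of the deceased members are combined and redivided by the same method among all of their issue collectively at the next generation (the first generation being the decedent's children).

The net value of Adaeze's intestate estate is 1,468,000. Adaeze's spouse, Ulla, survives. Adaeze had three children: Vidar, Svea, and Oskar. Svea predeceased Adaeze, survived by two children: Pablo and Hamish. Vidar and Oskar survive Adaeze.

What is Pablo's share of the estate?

Pablo receives 142,500.

Ulla first takes 100,000, leaving a balance of 1,368,000. Ulla then takes three-eighths of the balance (513,000), for a total of 613,000. The remaining 855,000 passes to the descendants.
The descendants' portion (855,000) is divided at the children's generation into 3 shares of 285,000. Vidar and Oskar each take 285,000. The remaining share for the deceased Svea (285,000) is carried to the next generation.
That pool (285,000) is divided at the grandchildren's generation equally among Pablo and Hamish: 142,500 each.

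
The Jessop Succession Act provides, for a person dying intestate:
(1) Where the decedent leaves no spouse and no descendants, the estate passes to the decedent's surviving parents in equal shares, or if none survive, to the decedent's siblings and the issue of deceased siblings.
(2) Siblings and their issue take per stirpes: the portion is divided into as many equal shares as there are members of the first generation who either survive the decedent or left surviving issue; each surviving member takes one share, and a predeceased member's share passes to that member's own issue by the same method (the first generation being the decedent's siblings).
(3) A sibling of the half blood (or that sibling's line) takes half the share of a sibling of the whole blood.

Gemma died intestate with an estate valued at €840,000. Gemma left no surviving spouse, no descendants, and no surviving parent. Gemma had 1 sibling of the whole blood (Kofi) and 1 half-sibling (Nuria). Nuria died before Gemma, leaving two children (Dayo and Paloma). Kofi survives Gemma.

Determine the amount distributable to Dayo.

Dayo receives €140,000.

The entire €840,000 passes to the siblings and their issue.
Counting each half-blood sibling's line as half a unit, there are 3/2 units in €840,000, so one unit is €560,000. Whole-blood lines (Kofi) take €560,000 each; half-blood lines (Nuria) take €280,000 each.
Nuria's share (€280,000) is divided into 2 shares of €140,000: Dayo and Paloma each take €140,000.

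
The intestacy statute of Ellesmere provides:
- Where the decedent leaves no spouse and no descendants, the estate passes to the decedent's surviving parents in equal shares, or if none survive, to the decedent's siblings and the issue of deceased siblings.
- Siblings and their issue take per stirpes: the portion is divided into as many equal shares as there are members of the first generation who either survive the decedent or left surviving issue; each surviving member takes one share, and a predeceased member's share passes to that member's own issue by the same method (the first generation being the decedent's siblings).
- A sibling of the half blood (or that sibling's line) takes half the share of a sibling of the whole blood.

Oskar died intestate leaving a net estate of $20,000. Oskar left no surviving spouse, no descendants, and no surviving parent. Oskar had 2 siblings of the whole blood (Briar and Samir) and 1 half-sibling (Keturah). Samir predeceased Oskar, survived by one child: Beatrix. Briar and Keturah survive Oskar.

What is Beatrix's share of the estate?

The entire $20,000 passes to the siblings and their issue.
Counting each half-blood sibling's line as half a unit, there are 5/2 units in $20,000, so one unit is $8,000. Whole-blood lines (Briar and Samir) take $8,000 each; half-blood lines (Keturah) take $4,000 each.
Samir's share ($8,000) passes entirely to Beatrix.

Beatrix receives $8,000.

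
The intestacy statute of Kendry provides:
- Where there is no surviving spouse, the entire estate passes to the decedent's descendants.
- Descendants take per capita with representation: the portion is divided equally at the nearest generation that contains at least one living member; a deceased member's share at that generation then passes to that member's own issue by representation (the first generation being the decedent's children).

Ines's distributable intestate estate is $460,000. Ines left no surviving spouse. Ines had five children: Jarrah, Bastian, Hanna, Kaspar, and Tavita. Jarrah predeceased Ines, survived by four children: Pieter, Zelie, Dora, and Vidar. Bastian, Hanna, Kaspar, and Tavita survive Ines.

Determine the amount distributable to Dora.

Dora receives $23,000.

The entire $460,000 passes to the descendants.
That amount ($460,000) is divided into 5 shares of $92,000: Bastian, Hanna, Kaspar, and Tavita each take $92,000; Jarrah's $92,000 share passes to Jarrah's issue.
Jarrah's share ($92,000) is divided into 4 shares of $23,000: Pieter, Zelie, Dora, and Vidar each take $23,000.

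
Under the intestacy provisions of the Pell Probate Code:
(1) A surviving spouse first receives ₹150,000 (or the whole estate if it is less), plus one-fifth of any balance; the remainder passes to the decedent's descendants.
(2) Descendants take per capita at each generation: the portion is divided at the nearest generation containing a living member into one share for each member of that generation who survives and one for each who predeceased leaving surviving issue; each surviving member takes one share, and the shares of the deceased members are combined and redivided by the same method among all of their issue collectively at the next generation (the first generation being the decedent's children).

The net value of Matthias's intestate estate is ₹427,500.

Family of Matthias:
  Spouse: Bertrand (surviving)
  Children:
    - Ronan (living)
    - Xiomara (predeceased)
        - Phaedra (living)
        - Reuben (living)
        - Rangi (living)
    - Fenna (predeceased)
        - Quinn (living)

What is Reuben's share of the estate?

Bertrand first takes ₹150,000, leaving a balance of ₹277,500. Bertrand then takes one-fifth of the balance (₹55,500), for a total of ₹205,500. The remaining ₹222,000 passes to the descendants.
The descendants' portion (₹222,000) is divided at the children's generation into 3 shares of ₹74,000. Ronan takes ₹74,000. The 2 shares of the deceased (Xiomara and Fenna) are combined into a pool of ₹148,000.
That pool (₹148,000) is divided at the grandchildren's generation equally among Phaedra, Reuben, Rangi, and Quinn: ₹37,000 each.

Reuben receives ₹37,000.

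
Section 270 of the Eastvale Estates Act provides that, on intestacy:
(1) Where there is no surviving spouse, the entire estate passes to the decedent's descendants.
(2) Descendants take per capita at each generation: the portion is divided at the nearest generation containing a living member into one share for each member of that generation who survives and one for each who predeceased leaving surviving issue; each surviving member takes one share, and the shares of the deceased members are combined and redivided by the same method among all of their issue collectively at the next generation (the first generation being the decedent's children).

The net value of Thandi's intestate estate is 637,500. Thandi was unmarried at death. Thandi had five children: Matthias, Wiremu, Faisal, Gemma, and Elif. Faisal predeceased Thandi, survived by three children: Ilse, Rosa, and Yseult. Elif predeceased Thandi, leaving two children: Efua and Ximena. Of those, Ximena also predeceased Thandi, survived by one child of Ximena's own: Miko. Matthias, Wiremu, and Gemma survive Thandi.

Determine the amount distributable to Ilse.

The entire 637,500 passes to the descendants.
That amount (637,500) is divided at the children's generation into 5 shares of 127,500. Matthias, Wiremu, and Gemma each take 127,500. The 2 shares of the deceased (Faisal and Elif) are combined into a pool of 255,000.
That pool (255,000) is divided at the grandchildren's generation into 5 shares of 51,000. Ilse, Rosa, Yseult, and Efua each take 51,000. The remaining share for the deceased Ximena (51,000) is carried to the next generation.
That pool (51,000) passes entirely to Miko, the sole taker at the great-grandchildren's generation.

Ilse receives 51,000.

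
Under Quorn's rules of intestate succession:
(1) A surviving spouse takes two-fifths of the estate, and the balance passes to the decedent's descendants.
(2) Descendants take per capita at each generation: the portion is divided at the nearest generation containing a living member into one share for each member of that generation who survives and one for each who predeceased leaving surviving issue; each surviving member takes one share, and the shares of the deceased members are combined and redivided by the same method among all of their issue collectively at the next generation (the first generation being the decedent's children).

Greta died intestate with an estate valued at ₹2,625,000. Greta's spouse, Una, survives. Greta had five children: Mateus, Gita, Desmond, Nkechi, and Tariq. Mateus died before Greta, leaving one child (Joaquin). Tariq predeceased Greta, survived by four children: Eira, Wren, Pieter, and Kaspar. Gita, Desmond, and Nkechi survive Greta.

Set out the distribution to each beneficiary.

Una: ₹1,050,000; Joaquin: ₹126,000; Gita: ₹315,000; Desmond: ₹315,000; Nkechi: ₹315,000; Eira: ₹126,000; Wren: ₹126,000; Pieter: ₹126,000; Kaspar: ₹126,000

Una takes two-fifths of ₹2,625,000 = ₹1,050,000. The remaining ₹1,575,000 passes to the descendants.
The descendants' portion (₹1,575,000) is divided at the children's generation into 5 shares of ₹315,000. Gita, Desmond, and Nkechi each take ₹315,000. The 2 shares of the deceased (Mateus and Tariq) are combined into a pool of ₹630,000.
That pool (₹630,000) is divided at the grandchildren's generation equally among Joaquin, Eira, Wren, Pieter, and Kaspar: ₹126,000 each.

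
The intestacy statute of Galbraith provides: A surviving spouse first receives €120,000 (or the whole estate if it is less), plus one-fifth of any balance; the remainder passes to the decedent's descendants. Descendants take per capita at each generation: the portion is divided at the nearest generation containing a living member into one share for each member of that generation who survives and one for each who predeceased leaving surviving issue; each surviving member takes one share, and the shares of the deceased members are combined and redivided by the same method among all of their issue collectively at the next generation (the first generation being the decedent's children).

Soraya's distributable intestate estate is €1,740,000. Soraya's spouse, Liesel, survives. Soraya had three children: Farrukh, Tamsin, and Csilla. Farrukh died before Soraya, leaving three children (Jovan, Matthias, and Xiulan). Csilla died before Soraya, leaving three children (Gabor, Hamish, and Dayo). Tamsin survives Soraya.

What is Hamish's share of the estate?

Liesel first takes €120,000, leaving a balance of €1,620,000. Liesel then takes one-fifth of the balance (€324,000), for a total of €444,000. The remaining €1,296,000 passes to the descendants.
The descendants' portion (€1,296,000) is divided at the children's generation into 3 shares of €432,000. Tamsin takes €432,000. The 2 shares of the deceased (Farrukh and Csilla) are combined into a pool of €864,000.
That pool (€864,000) is divided at the grandchildren's generation equally among Jovan, Matthias, Xiulan, Gabor, Hamish, and Dayo: €144,000 each.

Hamish receives €144,000.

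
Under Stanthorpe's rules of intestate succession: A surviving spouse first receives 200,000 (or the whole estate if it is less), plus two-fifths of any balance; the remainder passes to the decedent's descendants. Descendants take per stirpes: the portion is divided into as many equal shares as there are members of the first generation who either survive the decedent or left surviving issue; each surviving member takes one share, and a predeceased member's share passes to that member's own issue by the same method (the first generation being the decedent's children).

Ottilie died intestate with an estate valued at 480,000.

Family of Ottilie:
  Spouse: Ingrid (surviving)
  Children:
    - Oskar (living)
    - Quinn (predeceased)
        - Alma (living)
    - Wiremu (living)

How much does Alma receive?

Alma receives 56,000.

Ingrid first takes 200,000, leaving a balance of 280,000. Ingrid then takes two-fifths of the balance (112,000), for a total of 312,000. The remaining 168,000 passes to the descendants.
The descendants' portion (168,000) is divided into 3 shares of 56,000: Oskar and Wiremu each take 56,000; Quinn's 56,000 share passes to Quinn's issue.
Quinn's share (56,000) passes entirely to Alma.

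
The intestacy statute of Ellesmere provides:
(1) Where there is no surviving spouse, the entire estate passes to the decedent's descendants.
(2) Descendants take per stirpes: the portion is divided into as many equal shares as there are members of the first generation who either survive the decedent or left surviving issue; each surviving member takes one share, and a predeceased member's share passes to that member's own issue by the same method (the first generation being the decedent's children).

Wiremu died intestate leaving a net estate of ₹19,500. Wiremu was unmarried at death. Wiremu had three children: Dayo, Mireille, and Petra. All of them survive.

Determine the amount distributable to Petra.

Petra receives ₹6,500.

The entire ₹19,500 passes to the descendants.
That amount (₹19,500) is divided into 3 shares of ₹6,500: Dayo, Mireille, and Petra each take ₹6,500.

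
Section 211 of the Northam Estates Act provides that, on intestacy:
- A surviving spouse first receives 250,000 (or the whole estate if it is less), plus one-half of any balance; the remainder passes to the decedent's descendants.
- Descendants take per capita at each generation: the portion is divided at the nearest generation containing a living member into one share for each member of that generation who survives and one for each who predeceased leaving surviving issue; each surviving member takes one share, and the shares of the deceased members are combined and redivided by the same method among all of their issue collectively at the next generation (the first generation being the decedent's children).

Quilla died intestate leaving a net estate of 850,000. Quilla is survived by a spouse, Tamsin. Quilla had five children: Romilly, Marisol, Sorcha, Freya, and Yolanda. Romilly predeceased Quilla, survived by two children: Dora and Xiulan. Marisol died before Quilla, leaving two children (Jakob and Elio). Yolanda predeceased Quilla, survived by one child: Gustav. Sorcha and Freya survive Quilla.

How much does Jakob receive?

Jakob receives 36,000.

Tamsin first takes 250,000, leaving a balance of 600,000. Tamsin then takes one-half of the balance (300,000), for a total of 550,000. The remaining 300,000 passes to the descendants.
The descendants' portion (300,000) is divided at the children's generation into 5 shares of 60,000. Sorcha and Freya each take 60,000. The 3 shares of the deceased (Romilly, Marisol, and Yolanda) are combined into a pool of 180,000.
That pool (180,000) is divided at the grandchildren's generation equally among Dora, Xiulan, Jakob, Elio, and Gustav: 36,000 each.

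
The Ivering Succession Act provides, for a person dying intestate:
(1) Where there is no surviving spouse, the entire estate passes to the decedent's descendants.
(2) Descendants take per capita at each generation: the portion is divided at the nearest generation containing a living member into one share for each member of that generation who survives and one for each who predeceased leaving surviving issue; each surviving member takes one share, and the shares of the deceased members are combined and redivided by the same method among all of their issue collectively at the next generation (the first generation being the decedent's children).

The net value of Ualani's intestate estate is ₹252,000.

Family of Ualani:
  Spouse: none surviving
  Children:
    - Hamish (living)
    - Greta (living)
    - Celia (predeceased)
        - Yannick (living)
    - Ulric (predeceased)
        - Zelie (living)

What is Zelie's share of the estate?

The entire ₹252,000 passes to the descendants.
That amount (₹252,000) is divided at the children's generation into 4 shares of ₹63,000. Hamish and Greta each take ₹63,000. The 2 shares of the deceased (Celia and Ulric) are combined into a pool of ₹126,000.
That pool (₹126,000) is divided at the grandchildren's generation equally among Yannick and Zelie: ₹63,000 each.

Zelie receives ₹63,000.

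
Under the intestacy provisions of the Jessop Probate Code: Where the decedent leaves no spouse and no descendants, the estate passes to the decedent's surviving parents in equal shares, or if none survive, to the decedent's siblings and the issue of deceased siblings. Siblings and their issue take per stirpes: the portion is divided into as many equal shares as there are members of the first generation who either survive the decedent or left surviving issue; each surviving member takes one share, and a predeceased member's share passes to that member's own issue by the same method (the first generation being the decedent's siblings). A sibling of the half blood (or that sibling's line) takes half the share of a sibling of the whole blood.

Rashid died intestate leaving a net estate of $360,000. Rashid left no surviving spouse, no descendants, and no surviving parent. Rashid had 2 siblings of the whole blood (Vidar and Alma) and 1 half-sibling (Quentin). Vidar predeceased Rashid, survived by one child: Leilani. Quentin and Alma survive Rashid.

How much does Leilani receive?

Leilani receives $144,000.

The entire $360,000 passes to the siblings and their issue.
Counting each half-blood sibling's line as half a unit, there are 5/2 units in $360,000, so one unit is $144,000. Whole-blood lines (Vidar and Alma) take $144,000 each; half-blood lines (Quentin) take $72,000 each.
Vidar's share ($144,000) passes entirely to Leilani.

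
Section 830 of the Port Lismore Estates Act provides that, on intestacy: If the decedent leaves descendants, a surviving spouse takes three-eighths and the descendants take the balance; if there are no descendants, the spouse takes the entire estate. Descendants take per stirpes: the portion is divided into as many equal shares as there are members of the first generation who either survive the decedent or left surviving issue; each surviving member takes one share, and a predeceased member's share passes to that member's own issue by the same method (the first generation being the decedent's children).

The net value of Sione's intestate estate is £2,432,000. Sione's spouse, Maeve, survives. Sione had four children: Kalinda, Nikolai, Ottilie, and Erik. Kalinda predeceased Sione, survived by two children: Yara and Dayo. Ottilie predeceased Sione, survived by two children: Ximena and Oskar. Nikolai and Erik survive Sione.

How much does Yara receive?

Yara receives £190,000.

Maeve takes three-eighths of £2,432,000 = £912,000. The remaining £1,520,000 passes to the descendants.
The descendants' portion (£1,520,000) is divided into 4 shares of £380,000: Nikolai and Erik each take £380,000; Kalinda's £380,000 share passes to Kalinda's issue; Ottilie's £380,000 share passes to Ottilie's issue.
Kalinda's share (£380,000) is divided into 2 shares of £190,000: Yara and Dayo each take £190,000.
Ottilie's share (£380,000) is divided into 2 shares of £190,000: Ximena and Oskar each take £190,000.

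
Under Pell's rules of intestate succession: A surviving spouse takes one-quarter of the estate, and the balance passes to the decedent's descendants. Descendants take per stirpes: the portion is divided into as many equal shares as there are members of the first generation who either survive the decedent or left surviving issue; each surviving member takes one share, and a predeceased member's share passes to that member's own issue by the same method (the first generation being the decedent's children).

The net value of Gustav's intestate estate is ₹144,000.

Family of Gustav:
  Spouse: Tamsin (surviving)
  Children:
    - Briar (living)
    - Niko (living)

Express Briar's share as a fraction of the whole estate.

Tamsin takes one-quarter of ₹144,000 = ₹36,000. The remaining ₹108,000 passes to the descendants.
The descendants' portion (₹108,000) is divided into 2 shares of ₹54,000: Briar and Niko each take ₹54,000.

Briar receives 3/8 of the estate.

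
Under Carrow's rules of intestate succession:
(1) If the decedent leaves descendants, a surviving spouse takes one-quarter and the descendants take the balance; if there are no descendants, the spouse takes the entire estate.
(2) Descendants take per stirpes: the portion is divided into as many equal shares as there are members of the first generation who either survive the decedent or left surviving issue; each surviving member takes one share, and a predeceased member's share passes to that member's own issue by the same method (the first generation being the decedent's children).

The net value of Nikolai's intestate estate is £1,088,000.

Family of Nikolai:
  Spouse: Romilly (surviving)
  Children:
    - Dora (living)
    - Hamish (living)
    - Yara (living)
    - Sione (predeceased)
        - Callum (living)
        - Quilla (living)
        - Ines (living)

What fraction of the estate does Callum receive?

Callum receives 1/16 of the estate.

Romilly takes one-quarter of £1,088,000 = £272,000. The remaining £816,000 passes to the descendants.
The descendants' portion (£816,000) is divided into 4 shares of £204,000: Dora, Hamish, and Yara each take £204,000; Sione's £204,000 share passes to Sione's issue.
Sione's share (£204,000) is divided into 3 shares of £68,000: Callum, Quilla, and Ines each take £68,000.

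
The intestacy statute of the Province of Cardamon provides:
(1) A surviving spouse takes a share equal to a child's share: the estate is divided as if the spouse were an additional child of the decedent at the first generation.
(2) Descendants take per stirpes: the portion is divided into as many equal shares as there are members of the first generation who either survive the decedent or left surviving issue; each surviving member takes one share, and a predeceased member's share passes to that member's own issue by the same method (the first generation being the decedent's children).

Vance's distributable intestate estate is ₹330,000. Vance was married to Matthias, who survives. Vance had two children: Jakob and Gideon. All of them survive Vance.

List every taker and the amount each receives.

Matthias: ₹110,000; Jakob: ₹110,000; Gideon: ₹110,000

The spouse counts as an additional share at the children's level, so there are 3 primary shares of ₹110,000. Matthias takes one such share (₹110,000).
The children's combined portion (₹220,000) is divided into 2 shares of ₹110,000: Jakob and Gideon each take ₹110,000.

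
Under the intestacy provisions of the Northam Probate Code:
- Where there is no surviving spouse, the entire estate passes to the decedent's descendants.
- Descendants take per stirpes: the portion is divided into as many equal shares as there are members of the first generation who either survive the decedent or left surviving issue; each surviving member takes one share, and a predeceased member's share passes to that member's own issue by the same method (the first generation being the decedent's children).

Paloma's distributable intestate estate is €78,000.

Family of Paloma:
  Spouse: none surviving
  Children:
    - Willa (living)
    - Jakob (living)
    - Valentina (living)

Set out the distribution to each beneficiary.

Willa: €26,000; Jakob: €26,000; Valentina: €26,000

The entire €78,000 passes to the descendants.
That amount (€78,000) is divided into 3 shares of €26,000: Willa, Jakob, and Valentina each take €26,000.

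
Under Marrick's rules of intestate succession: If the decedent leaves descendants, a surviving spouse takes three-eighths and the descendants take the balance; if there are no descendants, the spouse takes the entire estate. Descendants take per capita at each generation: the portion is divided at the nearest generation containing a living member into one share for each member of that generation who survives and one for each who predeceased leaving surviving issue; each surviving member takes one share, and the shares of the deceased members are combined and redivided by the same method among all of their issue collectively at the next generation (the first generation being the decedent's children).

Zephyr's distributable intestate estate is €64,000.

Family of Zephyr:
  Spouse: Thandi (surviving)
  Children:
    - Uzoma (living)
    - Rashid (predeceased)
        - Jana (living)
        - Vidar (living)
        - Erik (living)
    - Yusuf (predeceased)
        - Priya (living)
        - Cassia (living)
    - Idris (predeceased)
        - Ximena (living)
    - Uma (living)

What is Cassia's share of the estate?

Thandi takes three-eighths of €64,000 = €24,000. The remaining €40,000 passes to the descendants.
The descendants' portion (€40,000) is divided at the children's generation into 5 shares of €8,000. Uzoma and Uma each take €8,000. The 3 shares of the deceased (Rashid, Yusuf, and Idris) are combined into a pool of €24,000.
That pool (€24,000) is divided at the grandchildren's generation equally among Jana, Vidar, Erik, Priya, Cassia, and Ximena: €4,000 each.

Cassia receives €4,000.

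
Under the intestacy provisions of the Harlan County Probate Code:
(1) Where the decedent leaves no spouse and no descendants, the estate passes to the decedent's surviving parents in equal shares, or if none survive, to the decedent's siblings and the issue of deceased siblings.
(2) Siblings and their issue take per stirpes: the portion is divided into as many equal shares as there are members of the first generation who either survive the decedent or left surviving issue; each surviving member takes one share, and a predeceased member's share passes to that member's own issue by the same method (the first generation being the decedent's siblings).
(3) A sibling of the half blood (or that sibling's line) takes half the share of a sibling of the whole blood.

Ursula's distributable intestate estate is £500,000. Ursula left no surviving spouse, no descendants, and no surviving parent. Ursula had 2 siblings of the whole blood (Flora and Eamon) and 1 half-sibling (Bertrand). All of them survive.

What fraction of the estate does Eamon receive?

The entire £500,000 passes to the siblings and their issue.
Counting each half-blood sibling's line as half a unit, there are 5/2 units in £500,000, so one unit is £200,000. Whole-blood lines (Flora and Eamon) take £200,000 each; half-blood lines (Bertrand) take £100,000 each.

Eamon receives 2/5 of the estate.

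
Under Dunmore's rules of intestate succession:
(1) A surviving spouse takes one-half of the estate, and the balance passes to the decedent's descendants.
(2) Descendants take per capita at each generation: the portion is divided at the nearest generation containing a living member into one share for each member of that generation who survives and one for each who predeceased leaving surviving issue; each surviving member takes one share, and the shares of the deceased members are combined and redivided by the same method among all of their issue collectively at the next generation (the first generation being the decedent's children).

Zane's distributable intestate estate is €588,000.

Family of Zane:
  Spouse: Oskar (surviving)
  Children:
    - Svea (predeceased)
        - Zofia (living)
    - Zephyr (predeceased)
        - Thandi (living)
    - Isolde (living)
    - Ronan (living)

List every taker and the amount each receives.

Oskar: €294,000; Zofia: €73,500; Thandi: €73,500; Isolde: €73,500; Ronan: €73,500

Oskar takes one-half of €588,000 = €294,000. The remaining €294,000 passes to the descendants.
The descendants' portion (€294,000) is divided at the children's generation into 4 shares of €73,500. Isolde and Ronan each take €73,500. The 2 shares of the deceased (Svea and Zephyr) are combined into a pool of €147,000.
That pool (€147,000) is divided at the grandchildren's generation equally among Zofia and Thandi: €73,500 each.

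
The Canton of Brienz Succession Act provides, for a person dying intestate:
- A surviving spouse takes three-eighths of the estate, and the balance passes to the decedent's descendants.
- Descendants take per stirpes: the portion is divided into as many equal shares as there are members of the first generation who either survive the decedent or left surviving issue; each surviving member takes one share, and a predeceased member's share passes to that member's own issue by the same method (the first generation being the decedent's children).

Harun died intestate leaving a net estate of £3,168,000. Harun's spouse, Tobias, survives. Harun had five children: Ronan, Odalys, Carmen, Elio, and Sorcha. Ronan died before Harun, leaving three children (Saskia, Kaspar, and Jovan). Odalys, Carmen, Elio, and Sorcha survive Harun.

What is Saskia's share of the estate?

Tobias takes three-eighths of £3,168,000 = £1,188,000. The remaining £1,980,000 passes to the descendants.
The descendants' portion (£1,980,000) is divided into 5 shares of £396,000: Odalys, Carmen, Elio, and Sorcha each take £396,000; Ronan's £396,000 share passes to Ronan's issue.
Ronan's share (£396,000) is divided into 3 shares of £132,000: Saskia, Kaspar, and Jovan each take £132,000.

Saskia receives £132,000.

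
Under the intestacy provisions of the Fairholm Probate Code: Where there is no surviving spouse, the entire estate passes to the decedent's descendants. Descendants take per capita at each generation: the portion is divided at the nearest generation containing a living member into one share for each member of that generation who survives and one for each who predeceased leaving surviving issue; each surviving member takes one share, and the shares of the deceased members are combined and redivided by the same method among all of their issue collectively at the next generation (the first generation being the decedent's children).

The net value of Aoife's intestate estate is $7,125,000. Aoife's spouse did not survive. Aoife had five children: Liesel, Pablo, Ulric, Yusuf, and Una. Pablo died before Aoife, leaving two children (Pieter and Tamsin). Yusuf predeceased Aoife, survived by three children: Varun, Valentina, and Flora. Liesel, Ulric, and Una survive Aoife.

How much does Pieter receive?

Pieter receives $570,000.

The entire $7,125,000 passes to the descendants.
That amount ($7,125,000) is divided at the children's generation into 5 shares of $1,425,000. Liesel, Ulric, and Una each take $1,425,000. The 2 shares of the deceased (Pablo and Yusuf) are combined into a pool of $2,850,000.
That pool ($2,850,000) is divided at the grandchildren's generation equally among Pieter, Tamsin, Varun, Valentina, and Flora: $570,000 each.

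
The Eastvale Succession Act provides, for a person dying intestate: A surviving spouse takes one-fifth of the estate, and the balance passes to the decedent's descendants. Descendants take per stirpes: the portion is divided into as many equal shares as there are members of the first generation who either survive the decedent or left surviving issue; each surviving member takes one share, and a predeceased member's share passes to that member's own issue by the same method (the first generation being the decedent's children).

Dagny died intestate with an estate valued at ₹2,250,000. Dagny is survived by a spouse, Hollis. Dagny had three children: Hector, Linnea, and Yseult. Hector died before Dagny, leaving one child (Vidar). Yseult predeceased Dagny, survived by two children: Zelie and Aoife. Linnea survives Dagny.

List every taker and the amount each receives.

Hollis takes one-fifth of ₹2,250,000 = ₹450,000. The remaining ₹1,800,000 passes to the descendants.
The descendants' portion (₹1,800,000) is divided into 3 shares of ₹600,000: Linnea takes ₹600,000; Hector's ₹600,000 share passes to Hector's issue; Yseult's ₹600,000 share passes to Yseult's issue.
Hector's share (₹600,000) passes entirely to Vidar.
Yseult's share (₹600,000) is divided into 2 shares of ₹300,000: Zelie and Aoife each take ₹300,000.

Hollis: ₹450,000; Vidar: ₹600,000; Linnea: ₹600,000; Zelie: ₹300,000; Aoife: ₹300,000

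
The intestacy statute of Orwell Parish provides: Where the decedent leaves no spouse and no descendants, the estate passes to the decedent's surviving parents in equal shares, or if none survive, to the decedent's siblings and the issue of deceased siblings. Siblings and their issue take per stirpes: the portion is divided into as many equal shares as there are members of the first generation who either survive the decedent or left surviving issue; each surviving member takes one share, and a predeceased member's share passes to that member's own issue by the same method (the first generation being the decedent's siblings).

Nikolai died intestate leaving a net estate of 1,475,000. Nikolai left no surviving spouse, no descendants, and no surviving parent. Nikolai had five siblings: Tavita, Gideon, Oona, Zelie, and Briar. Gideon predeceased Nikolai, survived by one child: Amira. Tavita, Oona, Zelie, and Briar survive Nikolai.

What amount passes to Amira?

The entire 1,475,000 passes to the siblings and their issue.
That amount (1,475,000) is divided into 5 shares of 295,000: Tavita, Oona, Zelie, and Briar each take 295,000; Gideon's 295,000 share passes to Gideon's issue.
Gideon's share (295,000) passes entirely to Amira.

Amira receives 295,000.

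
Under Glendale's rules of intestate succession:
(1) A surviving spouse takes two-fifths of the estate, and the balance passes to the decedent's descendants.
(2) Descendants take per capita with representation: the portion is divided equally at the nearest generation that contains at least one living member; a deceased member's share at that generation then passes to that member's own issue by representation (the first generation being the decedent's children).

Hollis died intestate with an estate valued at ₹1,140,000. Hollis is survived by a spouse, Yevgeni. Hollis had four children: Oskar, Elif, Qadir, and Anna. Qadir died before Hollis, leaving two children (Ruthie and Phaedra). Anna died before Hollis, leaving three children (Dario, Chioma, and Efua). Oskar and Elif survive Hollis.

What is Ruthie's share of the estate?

Yevgeni takes two-fifths of ₹1,140,000 = ₹456,000. The remaining ₹684,000 passes to the descendants.
The descendants' portion (₹684,000) is divided into 4 shares of ₹171,000: Oskar and Elif each take ₹171,000; Qadir's ₹171,000 share passes to Qadir's issue; Anna's ₹171,000 share passes to Anna's issue.
Qadir's share (₹171,000) is divided into 2 shares of ₹85,500: Ruthie and Phaedra each take ₹85,500.
Anna's share (₹171,000) is divided into 3 shares of ₹57,000: Dario, Chioma, and Efua each take ₹57,000.

Ruthie receives ₹85,500.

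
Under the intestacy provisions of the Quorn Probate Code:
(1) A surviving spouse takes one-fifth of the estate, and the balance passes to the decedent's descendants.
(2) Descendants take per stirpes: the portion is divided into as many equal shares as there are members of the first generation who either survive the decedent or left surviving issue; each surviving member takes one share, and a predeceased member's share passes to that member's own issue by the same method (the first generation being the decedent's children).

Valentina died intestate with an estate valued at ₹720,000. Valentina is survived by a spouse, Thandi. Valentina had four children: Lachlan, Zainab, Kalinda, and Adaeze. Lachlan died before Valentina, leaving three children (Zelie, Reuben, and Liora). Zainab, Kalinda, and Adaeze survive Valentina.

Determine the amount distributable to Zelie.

Thandi takes one-fifth of ₹720,000 = ₹144,000. The remaining ₹576,000 passes to the descendants.
The descendants' portion (₹576,000) is divided into 4 shares of ₹144,000: Zainab, Kalinda, and Adaeze each take ₹144,000; Lachlan's ₹144,000 share passes to Lachlan's issue.
Lachlan's share (₹144,000) is divided into 3 shares of ₹48,000: Zelie, Reuben, and Liora each take ₹48,000.

Zelie receives ₹48,000.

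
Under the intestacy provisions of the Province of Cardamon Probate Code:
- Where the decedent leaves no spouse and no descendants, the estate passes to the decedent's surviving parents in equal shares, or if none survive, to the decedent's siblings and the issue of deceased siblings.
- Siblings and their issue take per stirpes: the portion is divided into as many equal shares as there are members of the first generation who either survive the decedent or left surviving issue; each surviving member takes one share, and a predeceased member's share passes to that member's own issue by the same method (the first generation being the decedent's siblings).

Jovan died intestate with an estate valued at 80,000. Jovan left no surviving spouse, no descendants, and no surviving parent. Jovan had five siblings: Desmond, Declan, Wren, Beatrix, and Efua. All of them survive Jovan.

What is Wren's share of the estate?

Wren receives 16,000.

The entire 80,000 passes to the siblings and their issue.
That amount (80,000) is divided into 5 shares of 16,000: Desmond, Declan, Wren, Beatrix, and Efua each take 16,000.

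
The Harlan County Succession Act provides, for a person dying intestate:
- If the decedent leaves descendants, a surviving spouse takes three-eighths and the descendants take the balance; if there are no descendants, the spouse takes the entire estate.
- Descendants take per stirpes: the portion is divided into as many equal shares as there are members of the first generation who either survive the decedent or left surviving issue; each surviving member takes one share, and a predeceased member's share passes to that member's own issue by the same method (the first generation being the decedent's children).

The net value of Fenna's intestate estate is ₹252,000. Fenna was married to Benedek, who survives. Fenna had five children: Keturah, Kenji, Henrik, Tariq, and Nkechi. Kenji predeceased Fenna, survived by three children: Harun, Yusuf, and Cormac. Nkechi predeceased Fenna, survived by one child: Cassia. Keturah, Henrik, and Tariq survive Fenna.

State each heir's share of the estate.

Benedek takes three-eighths of ₹252,000 = ₹94,500. The remaining ₹157,500 passes to the descendants.
The descendants' portion (₹157,500) is divided into 5 shares of ₹31,500: Keturah, Henrik, and Tariq each take ₹31,500; Kenji's ₹31,500 share passes to Kenji's issue; Nkechi's ₹31,500 share passes to Nkechi's issue.
Kenji's share (₹31,500) is divided into 3 shares of ₹10,500: Harun, Yusuf, and Cormac each take ₹10,500.
Nkechi's share (₹31,500) passes entirely to Cassia.

Benedek: ₹94,500; Keturah: ₹31,500; Harun: ₹10,500; Yusuf: ₹10,500; Cormac: ₹10,500; Henrik: ₹31,500; Tariq: ₹31,500; Cassia: ₹31,500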